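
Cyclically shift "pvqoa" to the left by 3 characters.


Input: 'pvqoa', shift = 3
Operation: split at index 3 and swap parts
Front part s[0:3] = 'pvq'
Back part s[3:] = 'oa'
Rotated = back + front = 'oa' + 'pvq'
Result: oapvq


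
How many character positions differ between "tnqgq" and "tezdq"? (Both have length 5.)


String 1: 'tnqgq'
String 2: 'tezdq'
Compare each position: pos 0: 't'=='t', pos 1: 'n'!='e', pos 2: 'q'!='z', pos 3: 'g'!='d', pos 4: 'q'=='q'
Differing positions: 3
Hamming distance: 3


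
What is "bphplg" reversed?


Input string: 'bphplg'
Operation: reverse character order
Original order: 'b' -> 'p' -> 'h' -> 'p' -> 'l' -> 'g'
Reversed order: 'g' -> 'l' -> 'p' -> 'h' -> 'p' -> 'b'
Result: glphpb


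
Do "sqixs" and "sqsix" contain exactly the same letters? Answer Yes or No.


String 1: 'sqixs' -> sorted: 'iqssx'
String 2: 'sqsix' -> sorted: 'iqssx'
Compare sorted forms: 'iqssx' == 'iqssx'
Anagram: Yes


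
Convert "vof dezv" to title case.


Input string: 'vof dezv'
Operation: capitalize first letter of each word
Word transformations: 'vof'->'Vof', 'dezv'->'Dezv'
Result: Vof Dezv


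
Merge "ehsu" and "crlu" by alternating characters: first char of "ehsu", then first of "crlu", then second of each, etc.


String 1: 'ehsu'
String 2: 'crlu'
Operation: alternate characters
Pairs: 'e'+'c', 'h'+'r', 's'+'l', 'u'+'u'
Result: echrsluu


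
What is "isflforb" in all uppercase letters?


Input string: 'isflforb'
Operation: convert each letter to uppercase
Mapping: 'i'->'I', 's'->'S', 'f'->'F', 'l'->'L', 'f'->'F', 'o'->'O', 'r'->'R', 'b'->'B'
Result: ISFLFORB


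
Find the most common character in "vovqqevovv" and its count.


Input: 'vovqqevovv'
Operation: tally each character
Counts: 'e':1, 'o':2, 'q':2, 'v':5
Maximum: 'v' appears 5 times


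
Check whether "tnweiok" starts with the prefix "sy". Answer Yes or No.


Input string: 'tnweiok'
Prefix to check: 'sy'
First 2 characters of input: 'tn'
Match: False
Result: No


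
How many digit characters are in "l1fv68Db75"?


Input string: 'l1fv68Db75'
Operation: count digit characters (0-9)
Scan: 'l', '1'(digit), 'f', 'v', '6'(digit), '8'(digit), 'D', 'b', '7'(digit), '5'(digit)
Digits found: 5
Result: 5


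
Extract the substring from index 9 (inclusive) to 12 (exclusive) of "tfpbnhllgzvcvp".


Input string: 'tfpbnhllgzvcvp'
Operation: slice [9:12]
Extract characters: s[9]='z', s[10]='v', s[11]='c'
Result: zvc


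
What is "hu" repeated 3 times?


Input string: 'hu'
Operation: repeat 3 times
Concatenation: 'hu' + 'hu' + 'hu'
Result: huhuhu


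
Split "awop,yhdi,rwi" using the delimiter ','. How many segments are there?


Input string: 'awop,yhdi,rwi'
Delimiter: ','
Split result: 'awop', 'yhdi', 'rwi'
Number of parts: 3


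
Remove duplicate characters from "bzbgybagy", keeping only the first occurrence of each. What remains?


Input: 'bzbgybagy'
Operation: keep first occurrence of each character
Scan: s[0]='b' new -> keep; s[1]='z' new -> keep; s[2]='b' seen -> skip; s[3]='g' new -> keep; s[4]='y' new -> keep; s[5]='b' seen -> skip; s[6]='a' new -> keep; s[7]='g' seen -> skip; s[8]='y' seen -> skip
Result: bzgya


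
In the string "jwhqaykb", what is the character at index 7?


Input string: 'jwhqaykb'
Operation: get character at index 7
Index mapping: s[0]='j', s[1]='w', s[2]='h', s[3]='q', s[4]='a', s[5]='y', s[6]='k', s[7]='b'
Result: 'b'


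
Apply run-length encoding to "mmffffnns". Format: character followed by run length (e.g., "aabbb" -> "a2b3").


Input: 'mmffffnns'
Operation: identify consecutive runs
Runs: 'mm' -> m2, 'ffff' -> f4, 'nn' -> n2, 's' -> s1
Encoded: m2f4n2s1


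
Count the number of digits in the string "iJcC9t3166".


Input string: 'iJcC9t3166'
Operation: count digit characters (0-9)
Scan: 'i', 'J', 'c', 'C', '9'(digit), 't', '3'(digit), '1'(digit), '6'(digit), '6'(digit)
Digits found: 5
Result: 5


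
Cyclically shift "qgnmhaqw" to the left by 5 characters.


Input: 'qgnmhaqw', shift = 5
Operation: split at index 5 and swap parts
Front part s[0:5] = 'qgnmh'
Back part s[5:] = 'aqw'
Rotated = back + front = 'aqw' + 'qgnmh'
Result: aqwqgnmh


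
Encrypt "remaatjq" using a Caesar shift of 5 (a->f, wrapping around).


Input: 'remaatjq', shift = 5
Operation: for each letter, (position + 5) mod 26
Mapping: 'r'(17+5=22)->'w', 'e'(4+5=9)->'j', 'm'(12+5=17)->'r', 'a'(0+5=5)->'f', 'a'(0+5=5)->'f', 't'(19+5=24)->'y', 'j'(9+5=14)->'o', 'q'(16+5=21)->'v'
Result: wjrffyov


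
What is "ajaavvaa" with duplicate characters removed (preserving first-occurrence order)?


Input: 'ajaavvaa'
Operation: keep first occurrence of each character
Scan: s[0]='a' new -> keep; s[1]='j' new -> keep; s[2]='a' seen -> skip; s[3]='a' seen -> skip; s[4]='v' new -> keep; s[5]='v' seen -> skip; s[6]='a' seen -> skip; s[7]='a' seen -> skip
Result: ajv


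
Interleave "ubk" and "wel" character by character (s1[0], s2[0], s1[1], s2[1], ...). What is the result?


String 1: 'ubk'
String 2: 'wel'
Operation: alternate characters
Pairs: 'u'+'w', 'b'+'e', 'k'+'l'
Result: uwbekl


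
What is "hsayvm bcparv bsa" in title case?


Input string: 'hsayvm bcparv bsa'
Operation: capitalize first letter of each word
Word transformations: 'hsayvm'->'Hsayvm', 'bcparv'->'Bcparv', 'bsa'->'Bsa'
Result: Hsayvm Bcparv Bsa


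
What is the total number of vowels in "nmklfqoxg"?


Input string: 'nmklfqoxg'
Operation: count vowels (a, e, i, o, u)
Scan: s[0]='n', s[1]='m', s[2]='k', s[3]='l', s[4]='f', s[5]='q', s[6]='o' (vowel), s[7]='x', s[8]='g'
Vowels found: 1
Result: 1


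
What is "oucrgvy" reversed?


Input string: 'oucrgvy'
Operation: reverse character order
Original order: 'o' -> 'u' -> 'c' -> 'r' -> 'g' -> 'v' -> 'y'
Reversed order: 'y' -> 'v' -> 'g' -> 'r' -> 'c' -> 'u' -> 'o'
Result: yvgrcuo


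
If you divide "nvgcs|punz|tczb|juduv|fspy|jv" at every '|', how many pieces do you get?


Input string: 'nvgcs|punz|tczb|juduv|fspy|jv'
Delimiter: '|'
Split result: 'nvgcs', 'punz', 'tczb', 'juduv', 'fspy', 'jv'
Number of parts: 6


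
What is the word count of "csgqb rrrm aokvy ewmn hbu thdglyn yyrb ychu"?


Input string: 'csgqb rrrm aokvy ewmn hbu thdglyn yyrb ychu'
Operation: split by spaces
Words found: 'csgqb', 'rrrm', 'aokvy', 'ewmn', 'hbu', 'thdglyn', 'yyrb', 'ychu'
Word count: 8


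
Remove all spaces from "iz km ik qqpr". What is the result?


Input string: 'iz km ik qqpr'
Operation: remove all spaces
Words: 'iz', 'km', 'ik', 'qqpr'
Join without spaces: izkmikqqpr


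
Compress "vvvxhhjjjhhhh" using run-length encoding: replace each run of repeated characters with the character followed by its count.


Input: 'vvvxhhjjjhhhh'
Operation: identify consecutive runs
Runs: 'vvv' -> v3, 'x' -> x1, 'hh' -> h2, 'jjj' -> j3, 'hhhh' -> h4
Encoded: v3x1h2j3h4


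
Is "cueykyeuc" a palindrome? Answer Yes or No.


Input string: 'cueykyeuc'
Reversed: 'cueykyeuc'
Compare pairs: s[0]='c' vs s[8]='c' (match), s[1]='u' vs s[7]='u' (match), s[2]='e' vs s[6]='e' (match), s[3]='y' vs s[5]='y' (match)
Palindrome: Yes


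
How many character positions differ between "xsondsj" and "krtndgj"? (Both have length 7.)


String 1: 'xsondsj'
String 2: 'krtndgj'
Compare each position: pos 0: 'x'!='k', pos 1: 's'!='r', pos 2: 'o'!='t', pos 3: 'n'=='n', pos 4: 'd'=='d', pos 5: 's'!='g', pos 6: 'j'=='j'
Differing positions: 4
Hamming distance: 4


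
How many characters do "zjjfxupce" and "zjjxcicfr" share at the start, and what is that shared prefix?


String 1: 'zjjfxupce'
String 2: 'zjjxcicfr'
Compare position by position:
pos 0: 'z' vs 'z' match
pos 1: 'j' vs 'j' match
pos 2: 'j' vs 'j' match
pos 3: 'f' vs 'x' differ -> stop
Longest common prefix: "zjj" (length 3)


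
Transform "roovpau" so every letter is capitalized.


Input string: 'roovpau'
Operation: convert each letter to uppercase
Mapping: 'r'->'R', 'o'->'O', 'o'->'O', 'v'->'V', 'p'->'P', 'a'->'A', 'u'->'U'
Result: ROOVPAU


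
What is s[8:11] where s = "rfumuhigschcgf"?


Input string: 'rfumuhigschcgf'
Operation: slice [8:11]
Extract characters: s[8]='s', s[9]='c', s[10]='h'
Result: sch


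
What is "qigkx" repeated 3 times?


Input string: 'qigkx'
Operation: repeat 3 times
Concatenation: 'qigkx' + 'qigkx' + 'qigkx'
Result: qigkxqigkxqigkx


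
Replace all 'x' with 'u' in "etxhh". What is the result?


Input string: 'etxhh'
Operation: replace 'x' with 'u'
Positions of 'x': 2
After replacement: etuhh


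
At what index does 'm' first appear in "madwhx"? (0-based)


Input string: 'madwhx'
Target: 'm'
Scanning left to right: s[0]='m'
First match at index: 0


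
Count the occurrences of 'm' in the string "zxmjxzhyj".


Input string: 'zxmjxzhyj'
Target character: 'm'
Scan each position: s[2]='m'
Matches found at indices: 2
Total: 1


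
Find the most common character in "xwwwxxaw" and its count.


Input: 'xwwwxxaw'
Operation: tally each character
Counts: 'a':1, 'w':4, 'x':3
Maximum: 'w' appears 4 times


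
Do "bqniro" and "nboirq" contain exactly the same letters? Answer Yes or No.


String 1: 'bqniro' -> sorted: 'binoqr'
String 2: 'nboirq' -> sorted: 'binoqr'
Compare sorted forms: 'binoqr' == 'binoqr'
Anagram: Yes


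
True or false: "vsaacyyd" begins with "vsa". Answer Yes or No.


Input string: 'vsaacyyd'
Prefix to check: 'vsa'
First 3 characters of input: 'vsa'
Match: True
Result: Yes


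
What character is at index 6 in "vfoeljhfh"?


Input string: 'vfoeljhfh'
Operation: get character at index 6
Index mapping: s[0]='v', s[1]='f', s[2]='o', s[3]='e', s[4]='l', s[5]='j', s[6]='h'
Result: 'h'


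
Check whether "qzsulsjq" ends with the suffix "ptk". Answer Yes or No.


Input string: 'qzsulsjq'
Suffix to check: 'ptk'
Last 3 characters of input: 'sjq'
Match: False
Result: No


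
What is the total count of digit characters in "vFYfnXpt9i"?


Input string: 'vFYfnXpt9i'
Operation: count digit characters (0-9)
Scan: 'v', 'F', 'Y', 'f', 'n', 'X', 'p', 't', '9'(digit), 'i'
Digits found: 1
Result: 1


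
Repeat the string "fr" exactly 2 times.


Input string: 'fr'
Operation: repeat 2 times
Concatenation: 'fr' + 'fr'
Result: frfr


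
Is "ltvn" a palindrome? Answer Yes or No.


Input string: 'ltvn'
Reversed: 'nvtl'
Compare pairs: s[0]='l' vs s[3]='n' (mismatch), s[1]='t' vs s[2]='v' (mismatch)
Palindrome: No


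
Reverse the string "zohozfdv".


Input string: 'zohozfdv'
Operation: reverse character order
Original order: 'z' -> 'o' -> 'h' -> 'o' -> 'z' -> 'f' -> 'd' -> 'v'
Reversed order: 'v' -> 'd' -> 'f' -> 'z' -> 'o' -> 'h' -> 'o' -> 'z'
Result: vdfzohoz


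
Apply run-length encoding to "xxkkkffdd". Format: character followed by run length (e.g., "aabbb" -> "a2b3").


Input: 'xxkkkffdd'
Operation: identify consecutive runs
Runs: 'xx' -> x2, 'kkk' -> k3, 'ff' -> f2, 'dd' -> d2
Encoded: x2k3f2d2


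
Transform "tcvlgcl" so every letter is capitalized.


Input string: 'tcvlgcl'
Operation: convert each letter to uppercase
Mapping: 't'->'T', 'c'->'C', 'v'->'V', 'l'->'L', 'g'->'G', 'c'->'C', 'l'->'L'
Result: TCVLGCL


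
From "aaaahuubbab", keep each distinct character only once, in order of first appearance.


Input: 'aaaahuubbab'
Operation: keep first occurrence of each character
Scan: s[0]='a' new -> keep; s[1]='a' seen -> skip; s[2]='a' seen -> skip; s[3]='a' seen -> skip; s[4]='h' new -> keep; s[5]='u' new -> keep; s[6]='u' seen -> skip; s[7]='b' new -> keep; s[8]='b' seen -> skip; s[9]='a' seen -> skip; s[10]='b' seen -> skip
Result: ahub


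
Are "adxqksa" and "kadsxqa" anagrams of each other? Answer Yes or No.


String 1: 'adxqksa' -> sorted: 'aadkqsx'
String 2: 'kadsxqa' -> sorted: 'aadkqsx'
Compare sorted forms: 'aadkqsx' == 'aadkqsx'
Anagram: Yes


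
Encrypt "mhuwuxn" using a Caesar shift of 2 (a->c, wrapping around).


Input: 'mhuwuxn', shift = 2
Operation: for each letter, (position + 2) mod 26
Mapping: 'm'(12+2=14)->'o', 'h'(7+2=9)->'j', 'u'(20+2=22)->'w', 'w'(22+2=24)->'y', 'u'(20+2=22)->'w', 'x'(23+2=25)->'z', 'n'(13+2=15)->'p'
Result: ojwywzp


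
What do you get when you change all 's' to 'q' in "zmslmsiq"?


Input string: 'zmslmsiq'
Operation: replace 's' with 'q'
Positions of 's': 2, 5
After replacement: zmqlmqiq


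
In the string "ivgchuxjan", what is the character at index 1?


Input string: 'ivgchuxjan'
Operation: get character at index 1
Index mapping: s[0]='i', s[1]='v'
Result: 'v'


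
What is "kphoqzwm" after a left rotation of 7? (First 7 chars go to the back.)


Input: 'kphoqzwm', shift = 7
Operation: split at index 7 and swap parts
Front part s[0:7] = 'kphoqzw'
Back part s[7:] = 'm'
Rotated = back + front = 'm' + 'kphoqzw'
Result: mkphoqzw


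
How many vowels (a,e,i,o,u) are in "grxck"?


Input string: 'grxck'
Operation: count vowels (a, e, i, o, u)
Scan: s[0]='g', s[1]='r', s[2]='x', s[3]='c', s[4]='k'
Vowels found: 0
Result: 0


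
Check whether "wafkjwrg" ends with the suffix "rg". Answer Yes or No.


Input string: 'wafkjwrg'
Suffix to check: 'rg'
Last 2 characters of input: 'rg'
Match: True
Result: Yes


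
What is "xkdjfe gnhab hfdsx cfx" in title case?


Input string: 'xkdjfe gnhab hfdsx cfx'
Operation: capitalize first letter of each word
Word transformations: 'xkdjfe'->'Xkdjfe', 'gnhab'->'Gnhab', 'hfdsx'->'Hfdsx', 'cfx'->'Cfx'
Result: Xkdjfe Gnhab Hfdsx Cfx


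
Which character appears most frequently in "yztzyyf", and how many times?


Input: 'yztzyyf'
Operation: tally each character
Counts: 'f':1, 't':1, 'y':3, 'z':2
Maximum: 'y' appears 3 times


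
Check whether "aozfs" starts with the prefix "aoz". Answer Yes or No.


Input string: 'aozfs'
Prefix to check: 'aoz'
First 3 characters of input: 'aoz'
Match: True
Result: Yes


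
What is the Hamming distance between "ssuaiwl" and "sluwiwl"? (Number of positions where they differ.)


String 1: 'ssuaiwl'
String 2: 'sluwiwl'
Compare each position: pos 0: 's'=='s', pos 1: 's'!='l', pos 2: 'u'=='u', pos 3: 'a'!='w', pos 4: 'i'=='i', pos 5: 'w'=='w', pos 6: 'l'=='l'
Differing positions: 2
Hamming distance: 2


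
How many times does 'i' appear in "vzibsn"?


Input string: 'vzibsn'
Target character: 'i'
Scan each position: s[2]='i'
Matches found at indices: 2
Total: 1


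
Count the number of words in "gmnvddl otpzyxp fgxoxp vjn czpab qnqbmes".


Input string: 'gmnvddl otpzyxp fgxoxp vjn czpab qnqbmes'
Operation: split by spaces
Words found: 'gmnvddl', 'otpzyxp', 'fgxoxp', 'vjn', 'czpab', 'qnqbmes'
Word count: 6


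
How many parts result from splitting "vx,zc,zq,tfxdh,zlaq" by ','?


Input string: 'vx,zc,zq,tfxdh,zlaq'
Delimiter: ','
Split result: 'vx', 'zc', 'zq', 'tfxdh', 'zlaq'
Number of parts: 5


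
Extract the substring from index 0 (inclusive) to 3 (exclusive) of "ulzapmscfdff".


Input string: 'ulzapmscfdff'
Operation: slice [0:3]
Extract characters: s[0]='u', s[1]='l', s[2]='z'
Result: ulz


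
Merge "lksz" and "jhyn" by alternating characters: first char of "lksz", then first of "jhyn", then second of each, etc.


String 1: 'lksz'
String 2: 'jhyn'
Operation: alternate characters
Pairs: 'l'+'j', 'k'+'h', 's'+'y', 'z'+'n'
Result: ljkhsyzn


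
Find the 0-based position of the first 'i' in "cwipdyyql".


Input string: 'cwipdyyql'
Target: 'i'
Scanning left to right: s[0]='c', s[1]='w', s[2]='i'
First match at index: 2


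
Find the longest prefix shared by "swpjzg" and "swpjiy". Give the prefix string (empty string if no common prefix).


String 1: 'swpjzg'
String 2: 'swpjiy'
Compare position by position:
pos 0: 's' vs 's' match
pos 1: 'w' vs 'w' match
pos 2: 'p' vs 'p' match
pos 3: 'j' vs 'j' match
pos 4: 'z' vs 'i' differ -> stop
Longest common prefix: "swpj" (length 4)


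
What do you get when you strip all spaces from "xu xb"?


Input string: 'xu xb'
Operation: remove all spaces
Words: 'xu', 'xb'
Join without spaces: xuxb


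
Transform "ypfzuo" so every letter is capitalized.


Input string: 'ypfzuo'
Operation: convert each letter to uppercase
Mapping: 'y'->'Y', 'p'->'P', 'f'->'F', 'z'->'Z', 'u'->'U', 'o'->'O'
Result: YPFZUO


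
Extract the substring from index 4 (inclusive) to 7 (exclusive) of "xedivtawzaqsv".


Input string: 'xedivtawzaqsv'
Operation: slice [4:7]
Extract characters: s[4]='v', s[5]='t', s[6]='a'
Result: vta


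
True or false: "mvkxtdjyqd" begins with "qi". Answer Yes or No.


Input string: 'mvkxtdjyqd'
Prefix to check: 'qi'
First 2 characters of input: 'mv'
Match: False
Result: No


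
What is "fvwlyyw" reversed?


Input string: 'fvwlyyw'
Operation: reverse character order
Original order: 'f' -> 'v' -> 'w' -> 'l' -> 'y' -> 'y' -> 'w'
Reversed order: 'w' -> 'y' -> 'y' -> 'l' -> 'w' -> 'v' -> 'f'
Result: wyylwvf


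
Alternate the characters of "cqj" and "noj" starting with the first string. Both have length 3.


String 1: 'cqj'
String 2: 'noj'
Operation: alternate characters
Pairs: 'c'+'n', 'q'+'o', 'j'+'j'
Result: cnqojj


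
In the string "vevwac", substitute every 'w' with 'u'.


Input string: 'vevwac'
Operation: replace 'w' with 'u'
Positions of 'w': 3
After replacement: vevuac


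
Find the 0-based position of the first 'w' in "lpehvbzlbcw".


Input string: 'lpehvbzlbcw'
Target: 'w'
Scanning left to right: s[0]='l', s[1]='p', s[2]='e', s[3]='h', s[4]='v', s[5]='b', s[6]='z', s[7]='l', s[8]='b', s[9]='c', s[10]='w'
First match at index: 10


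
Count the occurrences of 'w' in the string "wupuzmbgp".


Input string: 'wupuzmbgp'
Target character: 'w'
Scan each position: s[0]='w'
Matches found at indices: 0
Total: 1


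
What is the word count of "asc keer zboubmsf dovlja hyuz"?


Input string: 'asc keer zboubmsf dovlja hyuz'
Operation: split by spaces
Words found: 'asc', 'keer', 'zboubmsf', 'dovlja', 'hyuz'
Word count: 5


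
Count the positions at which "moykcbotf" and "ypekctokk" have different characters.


String 1: 'moykcbotf'
String 2: 'ypekctokk'
Compare each position: pos 0: 'm'!='y', pos 1: 'o'!='p', pos 2: 'y'!='e', pos 3: 'k'=='k', pos 4: 'c'=='c', pos 5: 'b'!='t', pos 6: 'o'=='o', pos 7: 't'!='k', pos 8: 'f'!='k'
Differing positions: 6
Hamming distance: 6


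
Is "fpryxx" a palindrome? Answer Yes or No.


Input string: 'fpryxx'
Reversed: 'xxyrpf'
Compare pairs: s[0]='f' vs s[5]='x' (mismatch), s[1]='p' vs s[4]='x' (mismatch), s[2]='r' vs s[3]='y' (mismatch)
Palindrome: No


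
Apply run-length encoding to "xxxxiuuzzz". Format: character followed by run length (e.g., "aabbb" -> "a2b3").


Input: 'xxxxiuuzzz'
Operation: identify consecutive runs
Runs: 'xxxx' -> x4, 'i' -> i1, 'uu' -> u2, 'zzz' -> z3
Encoded: x4i1u2z3


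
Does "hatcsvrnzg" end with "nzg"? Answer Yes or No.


Input string: 'hatcsvrnzg'
Suffix to check: 'nzg'
Last 3 characters of input: 'nzg'
Match: True
Result: Yes


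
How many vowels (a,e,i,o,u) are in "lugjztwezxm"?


Input string: 'lugjztwezxm'
Operation: count vowels (a, e, i, o, u)
Scan: s[0]='l', s[1]='u' (vowel), s[2]='g', s[3]='j', s[4]='z', s[5]='t', s[6]='w', s[7]='e' (vowel), s[8]='z', s[9]='x', s[10]='m'
Vowels found: 2
Result: 2


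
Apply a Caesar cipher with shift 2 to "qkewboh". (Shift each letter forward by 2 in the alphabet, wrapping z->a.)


Input: 'qkewboh', shift = 2
Operation: for each letter, (position + 2) mod 26
Mapping: 'q'(16+2=18)->'s', 'k'(10+2=12)->'m', 'e'(4+2=6)->'g', 'w'(22+2=24)->'y', 'b'(1+2=3)->'d', 'o'(14+2=16)->'q', 'h'(7+2=9)->'j'
Result: smgydqj


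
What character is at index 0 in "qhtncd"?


Input string: 'qhtncd'
Operation: get character at index 0
Index mapping: s[0]='q'
Result: 'q'


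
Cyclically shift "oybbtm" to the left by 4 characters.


Input: 'oybbtm', shift = 4
Operation: split at index 4 and swap parts
Front part s[0:4] = 'oybb'
Back part s[4:] = 'tm'
Rotated = back + front = 'tm' + 'oybb'
Result: tmoybb


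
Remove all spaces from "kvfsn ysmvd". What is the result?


Input string: 'kvfsn ysmvd'
Operation: remove all spaces
Words: 'kvfsn', 'ysmvd'
Join without spaces: kvfsnysmvd


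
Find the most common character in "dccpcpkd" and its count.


Input: 'dccpcpkd'
Operation: tally each character
Counts: 'c':3, 'd':2, 'k':1, 'p':2
Maximum: 'c' appears 3 times


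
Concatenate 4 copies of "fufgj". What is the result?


Input string: 'fufgj'
Operation: repeat 4 times
Concatenation: 'fufgj' + 'fufgj' + 'fufgj' + 'fufgj'
Result: fufgjfufgjfufgjfufgj


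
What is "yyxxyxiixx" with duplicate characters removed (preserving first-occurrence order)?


Input: 'yyxxyxiixx'
Operation: keep first occurrence of each character
Scan: s[0]='y' new -> keep; s[1]='y' seen -> skip; s[2]='x' new -> keep; s[3]='x' seen -> skip; s[4]='y' seen -> skip; s[5]='x' seen -> skip; s[6]='i' new -> keep; s[7]='i' seen -> skip; s[8]='x' seen -> skip; s[9]='x' seen -> skip
Result: yxi


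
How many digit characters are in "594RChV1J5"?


Input string: '594RChV1J5'
Operation: count digit characters (0-9)
Scan: '5'(digit), '9'(digit), '4'(digit), 'R', 'C', 'h', 'V', '1'(digit), 'J', '5'(digit)
Digits found: 5
Result: 5


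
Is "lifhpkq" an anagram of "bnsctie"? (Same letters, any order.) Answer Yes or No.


String 1: 'bnsctie' -> sorted: 'bceinst'
String 2: 'lifhpkq' -> sorted: 'fhiklpq'
Compare sorted forms: 'bceinst' != 'fhiklpq'
Anagram: No


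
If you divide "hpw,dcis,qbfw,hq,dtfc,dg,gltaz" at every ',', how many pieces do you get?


Input string: 'hpw,dcis,qbfw,hq,dtfc,dg,gltaz'
Delimiter: ','
Split result: 'hpw', 'dcis', 'qbfw', 'hq', 'dtfc', 'dg', 'gltaz'
Number of parts: 7


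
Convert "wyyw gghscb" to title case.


Input string: 'wyyw gghscb'
Operation: capitalize first letter of each word
Word transformations: 'wyyw'->'Wyyw', 'gghscb'->'Gghscb'
Result: Wyyw Gghscb


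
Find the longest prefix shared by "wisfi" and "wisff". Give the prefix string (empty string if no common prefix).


String 1: 'wisfi'
String 2: 'wisff'
Compare position by position:
pos 0: 'w' vs 'w' match
pos 1: 'i' vs 'i' match
pos 2: 's' vs 's' match
pos 3: 'f' vs 'f' match
pos 4: 'i' vs 'f' differ -> stop
Longest common prefix: "wisf" (length 4)


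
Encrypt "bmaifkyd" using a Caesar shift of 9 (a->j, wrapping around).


Input: 'bmaifkyd', shift = 9
Operation: for each letter, (position + 9) mod 26
Mapping: 'b'(1+9=10)->'k', 'm'(12+9=21)->'v', 'a'(0+9=9)->'j', 'i'(8+9=17)->'r', 'f'(5+9=14)->'o', 'k'(10+9=19)->'t', 'y'(24+9=33, 33 mod 26=7)->'h', 'd'(3+9=12)->'m'
Result: kvjrothm


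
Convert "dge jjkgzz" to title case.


Input string: 'dge jjkgzz'
Operation: capitalize first letter of each word
Word transformations: 'dge'->'Dge', 'jjkgzz'->'Jjkgzz'
Result: Dge Jjkgzz


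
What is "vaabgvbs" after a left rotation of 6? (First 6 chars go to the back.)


Input: 'vaabgvbs', shift = 6
Operation: split at index 6 and swap parts
Front part s[0:6] = 'vaabgv'
Back part s[6:] = 'bs'
Rotated = back + front = 'bs' + 'vaabgv'
Result: bsvaabgv


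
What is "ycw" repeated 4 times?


Input string: 'ycw'
Operation: repeat 4 times
Concatenation: 'ycw' + 'ycw' + 'ycw' + 'ycw'
Result: ycwycwycwycw


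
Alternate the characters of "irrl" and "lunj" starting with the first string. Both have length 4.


String 1: 'irrl'
String 2: 'lunj'
Operation: alternate characters
Pairs: 'i'+'l', 'r'+'u', 'r'+'n', 'l'+'j'
Result: ilrurnlj


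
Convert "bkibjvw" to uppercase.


Input string: 'bkibjvw'
Operation: convert each letter to uppercase
Mapping: 'b'->'B', 'k'->'K', 'i'->'I', 'b'->'B', 'j'->'J', 'v'->'V', 'w'->'W'
Result: BKIBJVW


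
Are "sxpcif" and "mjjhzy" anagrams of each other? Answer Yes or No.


String 1: 'sxpcif' -> sorted: 'cfipsx'
String 2: 'mjjhzy' -> sorted: 'hjjmyz'
Compare sorted forms: 'cfipsx' != 'hjjmyz'
Anagram: No


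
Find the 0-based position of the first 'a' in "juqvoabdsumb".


Input string: 'juqvoabdsumb'
Target: 'a'
Scanning left to right: s[0]='j', s[1]='u', s[2]='q', s[3]='v', s[4]='o', s[5]='a'
First match at index: 5


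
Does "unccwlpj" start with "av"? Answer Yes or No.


Input string: 'unccwlpj'
Prefix to check: 'av'
First 2 characters of input: 'un'
Match: False
Result: No


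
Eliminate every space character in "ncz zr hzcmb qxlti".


Input string: 'ncz zr hzcmb qxlti'
Operation: remove all spaces
Words: 'ncz', 'zr', 'hzcmb', 'qxlti'
Join without spaces: nczzrhzcmbqxlti


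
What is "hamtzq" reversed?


Input string: 'hamtzq'
Operation: reverse character order
Original order: 'h' -> 'a' -> 'm' -> 't' -> 'z' -> 'q'
Reversed order: 'q' -> 'z' -> 't' -> 'm' -> 'a' -> 'h'
Result: qztmah


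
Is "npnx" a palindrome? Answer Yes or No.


Input string: 'npnx'
Reversed: 'xnpn'
Compare pairs: s[0]='n' vs s[3]='x' (mismatch), s[1]='p' vs s[2]='n' (mismatch)
Palindrome: No


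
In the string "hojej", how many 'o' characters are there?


Input string: 'hojej'
Target character: 'o'
Scan each position: s[1]='o'
Matches found at indices: 1
Total: 1


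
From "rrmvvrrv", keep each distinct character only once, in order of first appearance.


Input: 'rrmvvrrv'
Operation: keep first occurrence of each character
Scan: s[0]='r' new -> keep; s[1]='r' seen -> skip; s[2]='m' new -> keep; s[3]='v' new -> keep; s[4]='v' seen -> skip; s[5]='r' seen -> skip; s[6]='r' seen -> skip; s[7]='v' seen -> skip
Result: rmv


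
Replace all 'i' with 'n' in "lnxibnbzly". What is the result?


Input string: 'lnxibnbzly'
Operation: replace 'i' with 'n'
Positions of 'i': 3
After replacement: lnxnbnbzly


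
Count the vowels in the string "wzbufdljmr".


Input string: 'wzbufdljmr'
Operation: count vowels (a, e, i, o, u)
Scan: s[0]='w', s[1]='z', s[2]='b', s[3]='u' (vowel), s[4]='f', s[5]='d', s[6]='l', s[7]='j', s[8]='m', s[9]='r'
Vowels found: 1
Result: 1


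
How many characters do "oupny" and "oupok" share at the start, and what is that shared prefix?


String 1: 'oupny'
String 2: 'oupok'
Compare position by position:
pos 0: 'o' vs 'o' match
pos 1: 'u' vs 'u' match
pos 2: 'p' vs 'p' match
pos 3: 'n' vs 'o' differ -> stop
Longest common prefix: "oup" (length 3)


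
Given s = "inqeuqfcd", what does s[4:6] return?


Input string: 'inqeuqfcd'
Operation: slice [4:6]
Extract characters: s[4]='u', s[5]='q'
Result: uq


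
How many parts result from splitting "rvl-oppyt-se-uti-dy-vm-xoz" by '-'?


Input string: 'rvl-oppyt-se-uti-dy-vm-xoz'
Delimiter: '-'
Split result: 'rvl', 'oppyt', 'se', 'uti', 'dy', 'vm', 'xoz'
Number of parts: 7


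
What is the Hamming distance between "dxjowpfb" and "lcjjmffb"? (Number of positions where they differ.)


String 1: 'dxjowpfb'
String 2: 'lcjjmffb'
Compare each position: pos 0: 'd'!='l', pos 1: 'x'!='c', pos 2: 'j'=='j', pos 3: 'o'!='j', pos 4: 'w'!='m', pos 5: 'p'!='f', pos 6: 'f'=='f', pos 7: 'b'=='b'
Differing positions: 5
Hamming distance: 5


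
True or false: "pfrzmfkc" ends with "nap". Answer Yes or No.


Input string: 'pfrzmfkc'
Suffix to check: 'nap'
Last 3 characters of input: 'fkc'
Match: False
Result: No


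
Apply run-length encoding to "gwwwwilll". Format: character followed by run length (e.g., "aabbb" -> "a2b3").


Input: 'gwwwwilll'
Operation: identify consecutive runs
Runs: 'g' -> g1, 'wwww' -> w4, 'i' -> i1, 'lll' -> l3
Encoded: g1w4i1l3


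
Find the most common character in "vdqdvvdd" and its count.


Input: 'vdqdvvdd'
Operation: tally each character
Counts: 'd':4, 'q':1, 'v':3
Maximum: 'd' appears 4 times


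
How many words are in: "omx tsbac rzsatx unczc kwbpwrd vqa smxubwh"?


Input string: 'omx tsbac rzsatx unczc kwbpwrd vqa smxubwh'
Operation: split by spaces
Words found: 'omx', 'tsbac', 'rzsatx', 'unczc', 'kwbpwrd', 'vqa', 'smxubwh'
Word count: 7


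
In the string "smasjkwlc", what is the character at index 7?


Input string: 'smasjkwlc'
Operation: get character at index 7
Index mapping: s[0]='s', s[1]='m', s[2]='a', s[3]='s', s[4]='j', s[5]='k', s[6]='w', s[7]='l'
Result: 'l'


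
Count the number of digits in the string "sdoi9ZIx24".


Input string: 'sdoi9ZIx24'
Operation: count digit characters (0-9)
Scan: 's', 'd', 'o', 'i', '9'(digit), 'Z', 'I', 'x', '2'(digit), '4'(digit)
Digits found: 3
Result: 3


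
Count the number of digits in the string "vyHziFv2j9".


Input string: 'vyHziFv2j9'
Operation: count digit characters (0-9)
Scan: 'v', 'y', 'H', 'z', 'i', 'F', 'v', '2'(digit), 'j', '9'(digit)
Digits found: 2
Result: 2


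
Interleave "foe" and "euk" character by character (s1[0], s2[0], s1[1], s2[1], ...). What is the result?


String 1: 'foe'
String 2: 'euk'
Operation: alternate characters
Pairs: 'f'+'e', 'o'+'u', 'e'+'k'
Result: feouek


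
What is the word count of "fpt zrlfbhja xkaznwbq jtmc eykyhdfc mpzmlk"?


Input string: 'fpt zrlfbhja xkaznwbq jtmc eykyhdfc mpzmlk'
Operation: split by spaces
Words found: 'fpt', 'zrlfbhja', 'xkaznwbq', 'jtmc', 'eykyhdfc', 'mpzmlk'
Word count: 6


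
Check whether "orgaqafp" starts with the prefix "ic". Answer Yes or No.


Input string: 'orgaqafp'
Prefix to check: 'ic'
First 2 characters of input: 'or'
Match: False
Result: No


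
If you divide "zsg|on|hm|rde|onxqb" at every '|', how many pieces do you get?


Input string: 'zsg|on|hm|rde|onxqb'
Delimiter: '|'
Split result: 'zsg', 'on', 'hm', 'rde', 'onxqb'
Number of parts: 5


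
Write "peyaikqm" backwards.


Input string: 'peyaikqm'
Operation: reverse character order
Original order: 'p' -> 'e' -> 'y' -> 'a' -> 'i' -> 'k' -> 'q' -> 'm'
Reversed order: 'm' -> 'q' -> 'k' -> 'i' -> 'a' -> 'y' -> 'e' -> 'p'
Result: mqkiayep


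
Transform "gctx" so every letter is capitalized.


Input string: 'gctx'
Operation: convert each letter to uppercase
Mapping: 'g'->'G', 'c'->'C', 't'->'T', 'x'->'X'
Result: GCTX


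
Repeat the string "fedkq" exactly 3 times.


Input string: 'fedkq'
Operation: repeat 3 times
Concatenation: 'fedkq' + 'fedkq' + 'fedkq'
Result: fedkqfedkqfedkq


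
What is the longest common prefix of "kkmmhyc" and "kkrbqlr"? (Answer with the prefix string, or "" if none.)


String 1: 'kkmmhyc'
String 2: 'kkrbqlr'
Compare position by position:
pos 0: 'k' vs 'k' match
pos 1: 'k' vs 'k' match
pos 2: 'm' vs 'r' differ -> stop
Longest common prefix: "kk" (length 2)


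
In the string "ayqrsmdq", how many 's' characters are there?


Input string: 'ayqrsmdq'
Target character: 's'
Scan each position: s[4]='s'
Matches found at indices: 4
Total: 1


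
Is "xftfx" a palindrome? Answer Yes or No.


Input string: 'xftfx'
Reversed: 'xftfx'
Compare pairs: s[0]='x' vs s[4]='x' (match), s[1]='f' vs s[3]='f' (match)
Palindrome: Yes


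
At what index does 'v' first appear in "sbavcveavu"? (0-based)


Input string: 'sbavcveavu'
Target: 'v'
Scanning left to right: s[0]='s', s[1]='b', s[2]='a', s[3]='v'
First match at index: 3


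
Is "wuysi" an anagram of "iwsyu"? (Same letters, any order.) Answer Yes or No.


String 1: 'iwsyu' -> sorted: 'isuwy'
String 2: 'wuysi' -> sorted: 'isuwy'
Compare sorted forms: 'isuwy' == 'isuwy'
Anagram: Yes


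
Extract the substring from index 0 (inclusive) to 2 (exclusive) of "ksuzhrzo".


Input string: 'ksuzhrzo'
Operation: slice [0:2]
Extract characters: s[0]='k', s[1]='s'
Result: ks


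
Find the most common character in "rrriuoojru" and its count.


Input: 'rrriuoojru'
Operation: tally each character
Counts: 'i':1, 'j':1, 'o':2, 'r':4, 'u':2
Maximum: 'r' appears 4 times


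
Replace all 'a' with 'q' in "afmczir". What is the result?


Input string: 'afmczir'
Operation: replace 'a' with 'q'
Positions of 'a': 0
After replacement: qfmczir


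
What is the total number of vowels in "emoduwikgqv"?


Input string: 'emoduwikgqv'
Operation: count vowels (a, e, i, o, u)
Scan: s[0]='e' (vowel), s[1]='m', s[2]='o' (vowel), s[3]='d', s[4]='u' (vowel), s[5]='w', s[6]='i' (vowel), s[7]='k', s[8]='g', s[9]='q', s[10]='v'
Vowels found: 4
Result: 4


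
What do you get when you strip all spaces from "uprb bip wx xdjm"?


Input string: 'uprb bip wx xdjm'
Operation: remove all spaces
Words: 'uprb', 'bip', 'wx', 'xdjm'
Join without spaces: uprbbipwxxdjm


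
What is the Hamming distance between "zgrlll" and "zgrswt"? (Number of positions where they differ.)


String 1: 'zgrlll'
String 2: 'zgrswt'
Compare each position: pos 0: 'z'=='z', pos 1: 'g'=='g', pos 2: 'r'=='r', pos 3: 'l'!='s', pos 4: 'l'!='w', pos 5: 'l'!='t'
Differing positions: 3
Hamming distance: 3


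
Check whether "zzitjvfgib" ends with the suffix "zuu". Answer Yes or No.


Input string: 'zzitjvfgib'
Suffix to check: 'zuu'
Last 3 characters of input: 'gib'
Match: False
Result: No


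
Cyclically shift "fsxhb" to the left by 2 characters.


Input: 'fsxhb', shift = 2
Operation: split at index 2 and swap parts
Front part s[0:2] = 'fs'
Back part s[2:] = 'xhb'
Rotated = back + front = 'xhb' + 'fs'
Result: xhbfs


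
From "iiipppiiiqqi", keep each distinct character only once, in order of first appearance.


Input: 'iiipppiiiqqi'
Operation: keep first occurrence of each character
Scan: s[0]='i' new -> keep; s[1]='i' seen -> skip; s[2]='i' seen -> skip; s[3]='p' new -> keep; s[4]='p' seen -> skip; s[5]='p' seen -> skip; s[6]='i' seen -> skip; s[7]='i' seen -> skip; s[8]='i' seen -> skip; s[9]='q' new -> keep; s[10]='q' seen -> skip; s[11]='i' seen -> skip
Result: ipq


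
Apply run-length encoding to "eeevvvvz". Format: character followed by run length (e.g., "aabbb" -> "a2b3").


Input: 'eeevvvvz'
Operation: identify consecutive runs
Runs: 'eee' -> e3, 'vvvv' -> v4, 'z' -> z1
Encoded: e3v4z1


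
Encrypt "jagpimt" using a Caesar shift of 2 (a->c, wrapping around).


Input: 'jagpimt', shift = 2
Operation: for each letter, (position + 2) mod 26
Mapping: 'j'(9+2=11)->'l', 'a'(0+2=2)->'c', 'g'(6+2=8)->'i', 'p'(15+2=17)->'r', 'i'(8+2=10)->'k', 'm'(12+2=14)->'o', 't'(19+2=21)->'v'
Result: lcirkov


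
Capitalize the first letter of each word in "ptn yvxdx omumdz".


Input string: 'ptn yvxdx omumdz'
Operation: capitalize first letter of each word
Word transformations: 'ptn'->'Ptn', 'yvxdx'->'Yvxdx', 'omumdz'->'Omumdz'
Result: Ptn Yvxdx Omumdz


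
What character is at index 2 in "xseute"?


Input string: 'xseute'
Operation: get character at index 2
Index mapping: s[0]='x', s[1]='s', s[2]='e'
Result: 'e'


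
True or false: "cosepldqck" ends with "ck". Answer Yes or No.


Input string: 'cosepldqck'
Suffix to check: 'ck'
Last 2 characters of input: 'ck'
Match: True
Result: Yes


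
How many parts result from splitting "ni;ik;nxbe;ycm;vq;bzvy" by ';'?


Input string: 'ni;ik;nxbe;ycm;vq;bzvy'
Delimiter: ';'
Split result: 'ni', 'ik', 'nxbe', 'ycm', 'vq', 'bzvy'
Number of parts: 6


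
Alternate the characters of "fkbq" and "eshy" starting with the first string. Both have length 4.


String 1: 'fkbq'
String 2: 'eshy'
Operation: alternate characters
Pairs: 'f'+'e', 'k'+'s', 'b'+'h', 'q'+'y'
Result: feksbhqy


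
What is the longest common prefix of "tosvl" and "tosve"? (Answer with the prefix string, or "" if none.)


String 1: 'tosvl'
String 2: 'tosve'
Compare position by position:
pos 0: 't' vs 't' match
pos 1: 'o' vs 'o' match
pos 2: 's' vs 's' match
pos 3: 'v' vs 'v' match
pos 4: 'l' vs 'e' differ -> stop
Longest common prefix: "tosv" (length 4)


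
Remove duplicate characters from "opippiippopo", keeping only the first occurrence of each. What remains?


Input: 'opippiippopo'
Operation: keep first occurrence of each character
Scan: s[0]='o' new -> keep; s[1]='p' new -> keep; s[2]='i' new -> keep; s[3]='p' seen -> skip; s[4]='p' seen -> skip; s[5]='i' seen -> skip; s[6]='i' seen -> skip; s[7]='p' seen -> skip; s[8]='p' seen -> skip; s[9]='o' seen -> skip; s[10]='p' seen -> skip; s[11]='o' seen -> skip
Result: opi


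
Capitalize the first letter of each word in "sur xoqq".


Input string: 'sur xoqq'
Operation: capitalize first letter of each word
Word transformations: 'sur'->'Sur', 'xoqq'->'Xoqq'
Result: Sur Xoqq


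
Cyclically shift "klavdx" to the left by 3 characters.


Input: 'klavdx', shift = 3
Operation: split at index 3 and swap parts
Front part s[0:3] = 'kla'
Back part s[3:] = 'vdx'
Rotated = back + front = 'vdx' + 'kla'
Result: vdxkla


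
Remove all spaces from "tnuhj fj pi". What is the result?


Input string: 'tnuhj fj pi'
Operation: remove all spaces
Words: 'tnuhj', 'fj', 'pi'
Join without spaces: tnuhjfjpi


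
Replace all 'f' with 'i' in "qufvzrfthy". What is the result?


Input string: 'qufvzrfthy'
Operation: replace 'f' with 'i'
Positions of 'f': 2, 6
After replacement: quivzrithy


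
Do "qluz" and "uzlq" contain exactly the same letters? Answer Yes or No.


String 1: 'qluz' -> sorted: 'lquz'
String 2: 'uzlq' -> sorted: 'lquz'
Compare sorted forms: 'lquz' == 'lquz'
Anagram: Yes


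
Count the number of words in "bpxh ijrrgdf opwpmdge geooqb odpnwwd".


Input string: 'bpxh ijrrgdf opwpmdge geooqb odpnwwd'
Operation: split by spaces
Words found: 'bpxh', 'ijrrgdf', 'opwpmdge', 'geooqb', 'odpnwwd'
Word count: 5


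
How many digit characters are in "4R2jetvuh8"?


Input string: '4R2jetvuh8'
Operation: count digit characters (0-9)
Scan: '4'(digit), 'R', '2'(digit), 'j', 'e', 't', 'v', 'u', 'h', '8'(digit)
Digits found: 3
Result: 3


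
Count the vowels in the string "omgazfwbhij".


Input string: 'omgazfwbhij'
Operation: count vowels (a, e, i, o, u)
Scan: s[0]='o' (vowel), s[1]='m', s[2]='g', s[3]='a' (vowel), s[4]='z', s[5]='f', s[6]='w', s[7]='b', s[8]='h', s[9]='i' (vowel), s[10]='j'
Vowels found: 3
Result: 3


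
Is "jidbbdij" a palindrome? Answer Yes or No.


Input string: 'jidbbdij'
Reversed: 'jidbbdij'
Compare pairs: s[0]='j' vs s[7]='j' (match), s[1]='i' vs s[6]='i' (match), s[2]='d' vs s[5]='d' (match), s[3]='b' vs s[4]='b' (match)
Palindrome: Yes


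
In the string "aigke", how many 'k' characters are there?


Input string: 'aigke'
Target character: 'k'
Scan each position: s[3]='k'
Matches found at indices: 3
Total: 1


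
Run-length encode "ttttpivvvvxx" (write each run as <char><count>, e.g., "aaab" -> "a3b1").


Input: 'ttttpivvvvxx'
Operation: identify consecutive runs
Runs: 'tttt' -> t4, 'p' -> p1, 'i' -> i1, 'vvvv' -> v4, 'xx' -> x2
Encoded: t4p1i1v4x2


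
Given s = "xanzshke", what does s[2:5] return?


Input string: 'xanzshke'
Operation: slice [2:5]
Extract characters: s[2]='n', s[3]='z', s[4]='s'
Result: nzs


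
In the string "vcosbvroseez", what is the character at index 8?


Input string: 'vcosbvroseez'
Operation: get character at index 8
Index mapping: s[0]='v', s[1]='c', s[2]='o', s[3]='s', s[4]='b', s[5]='v', s[6]='r', s[7]='o', s[8]='s'
Result: 's'


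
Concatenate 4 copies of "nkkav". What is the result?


Input string: 'nkkav'
Operation: repeat 4 times
Concatenation: 'nkkav' + 'nkkav' + 'nkkav' + 'nkkav'
Result: nkkavnkkavnkkavnkkav


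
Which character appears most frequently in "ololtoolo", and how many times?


Input: 'ololtoolo'
Operation: tally each character
Counts: 'l':3, 'o':5, 't':1
Maximum: 'o' appears 5 times


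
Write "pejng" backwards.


Input string: 'pejng'
Operation: reverse character order
Original order: 'p' -> 'e' -> 'j' -> 'n' -> 'g'
Reversed order: 'g' -> 'n' -> 'j' -> 'e' -> 'p'
Result: gnjep


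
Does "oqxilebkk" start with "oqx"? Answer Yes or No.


Input string: 'oqxilebkk'
Prefix to check: 'oqx'
First 3 characters of input: 'oqx'
Match: True
Result: Yes


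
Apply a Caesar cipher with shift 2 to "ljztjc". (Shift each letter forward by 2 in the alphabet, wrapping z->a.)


Input: 'ljztjc', shift = 2
Operation: for each letter, (position + 2) mod 26
Mapping: 'l'(11+2=13)->'n', 'j'(9+2=11)->'l', 'z'(25+2=27, 27 mod 26=1)->'b', 't'(19+2=21)->'v', 'j'(9+2=11)->'l', 'c'(2+2=4)->'e'
Result: nlbvle
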